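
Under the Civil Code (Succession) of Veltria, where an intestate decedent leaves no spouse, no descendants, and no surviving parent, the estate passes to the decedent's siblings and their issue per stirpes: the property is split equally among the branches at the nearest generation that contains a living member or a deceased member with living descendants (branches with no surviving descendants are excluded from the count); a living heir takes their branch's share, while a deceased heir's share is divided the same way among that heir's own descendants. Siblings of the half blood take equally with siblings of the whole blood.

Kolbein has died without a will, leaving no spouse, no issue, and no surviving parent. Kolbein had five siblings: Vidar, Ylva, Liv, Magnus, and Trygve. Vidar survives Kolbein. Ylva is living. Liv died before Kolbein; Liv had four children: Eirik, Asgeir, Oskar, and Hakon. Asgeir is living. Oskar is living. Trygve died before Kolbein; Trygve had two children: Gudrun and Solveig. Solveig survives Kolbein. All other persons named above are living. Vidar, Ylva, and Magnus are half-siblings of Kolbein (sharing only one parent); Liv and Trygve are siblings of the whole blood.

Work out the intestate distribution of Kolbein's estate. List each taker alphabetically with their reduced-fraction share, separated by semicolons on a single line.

No spouse, descendants, or parent survives, so the estate passes to Kolbein's siblings per stirpes.
Half-blood and whole-blood siblings take equally under the stated rule.
The estate is divided into 5 equal shares of 1/5 among Vidar, Ylva, Liv, Magnus, Trygve.
Vidar is living and takes 1/5.
Ylva is living and takes 1/5.
Liv predeceased; the 1/5 allotted to Liv's branch passes to Liv's issue by representation.
The 1/5 is divided into 4 equal shares of 1/20 among Eirik, Asgeir, Oskar, Hakon.
Eirik is living and takes 1/20.
Asgeir is living and takes 1/20.
Oskar is living and takes 1/20.
Hakon is living and takes 1/20.
Magnus is living and takes 1/5.
Trygve predeceased; the 1/5 allotted to Trygve's branch passes to Trygve's issue by representation.
The 1/5 is divided into 2 equal shares of 1/10 among Gudrun, Solveig.
Gudrun is living and takes 1/10.
Solveig is living and takes 1/10.

Asgeir 1/20; Eirik 1/20; Gudrun 1/10; Hakon 1/20; Magnus 1/5; Oskar 1/20; Solveig 1/10; Vidar 1/5; Ylva 1/5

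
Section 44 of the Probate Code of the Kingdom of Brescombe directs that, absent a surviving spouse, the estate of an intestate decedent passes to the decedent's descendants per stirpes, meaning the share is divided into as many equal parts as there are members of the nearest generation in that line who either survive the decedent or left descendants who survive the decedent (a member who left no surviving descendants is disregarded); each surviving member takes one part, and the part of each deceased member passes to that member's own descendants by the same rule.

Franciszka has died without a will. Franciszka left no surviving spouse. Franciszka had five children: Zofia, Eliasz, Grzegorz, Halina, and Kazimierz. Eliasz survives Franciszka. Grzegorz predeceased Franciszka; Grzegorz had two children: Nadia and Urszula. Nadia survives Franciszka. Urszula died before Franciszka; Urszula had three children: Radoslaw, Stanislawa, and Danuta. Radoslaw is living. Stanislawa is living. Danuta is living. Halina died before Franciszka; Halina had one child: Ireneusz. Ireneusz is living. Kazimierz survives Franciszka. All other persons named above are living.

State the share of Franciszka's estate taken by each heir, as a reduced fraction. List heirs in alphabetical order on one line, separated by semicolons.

There is no surviving spouse, so the entire estate passes to Franciszka's descendants per stirpes.
The estate is divided into 5 equal shares of 1/5 among Zofia, Eliasz, Grzegorz, Halina, Kazimierz.
Zofia is living and takes 1/5.
Eliasz is living and takes 1/5.
Grzegorz predeceased; the 1/5 allotted to Grzegorz's branch passes to Grzegorz's issue by representation.
The 1/5 is divided into 2 equal shares of 1/10 among Nadia, Urszula.
Nadia is living and takes 1/10.
Urszula predeceased; the 1/10 allotted to Urszula's branch passes to Urszula's issue by representation.
The 1/10 is divided into 3 equal shares of 1/30 among Radoslaw, Stanislawa, Danuta.
Radoslaw is living and takes 1/30.
Stanislawa is living and takes 1/30.
Danuta is living and takes 1/30.
Halina predeceased; the 1/5 allotted to Halina's branch passes to Halina's issue by representation.
Ireneusz is the sole taker at this level and receives the full 1/5.
Kazimierz is living and takes 1/5.

Danuta 1/30; Eliasz 1/5; Ireneusz 1/5; Kazimierz 1/5; Nadia 1/10; Radoslaw 1/30; Stanislawa 1/30; Zofia 1/5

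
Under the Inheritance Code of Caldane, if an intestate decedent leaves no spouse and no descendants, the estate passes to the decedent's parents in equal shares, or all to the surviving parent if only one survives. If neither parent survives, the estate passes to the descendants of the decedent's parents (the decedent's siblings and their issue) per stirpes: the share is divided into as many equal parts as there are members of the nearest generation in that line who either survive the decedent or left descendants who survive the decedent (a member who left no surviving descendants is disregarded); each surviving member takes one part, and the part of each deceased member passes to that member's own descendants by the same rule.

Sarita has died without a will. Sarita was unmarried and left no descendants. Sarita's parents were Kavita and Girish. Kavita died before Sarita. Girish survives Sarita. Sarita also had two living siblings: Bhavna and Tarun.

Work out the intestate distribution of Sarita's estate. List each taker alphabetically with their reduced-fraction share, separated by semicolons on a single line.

Girish 1

Only one parent, Girish, survives, so Girish takes the entire estate. The siblings take nothing because a surviving parent has priority.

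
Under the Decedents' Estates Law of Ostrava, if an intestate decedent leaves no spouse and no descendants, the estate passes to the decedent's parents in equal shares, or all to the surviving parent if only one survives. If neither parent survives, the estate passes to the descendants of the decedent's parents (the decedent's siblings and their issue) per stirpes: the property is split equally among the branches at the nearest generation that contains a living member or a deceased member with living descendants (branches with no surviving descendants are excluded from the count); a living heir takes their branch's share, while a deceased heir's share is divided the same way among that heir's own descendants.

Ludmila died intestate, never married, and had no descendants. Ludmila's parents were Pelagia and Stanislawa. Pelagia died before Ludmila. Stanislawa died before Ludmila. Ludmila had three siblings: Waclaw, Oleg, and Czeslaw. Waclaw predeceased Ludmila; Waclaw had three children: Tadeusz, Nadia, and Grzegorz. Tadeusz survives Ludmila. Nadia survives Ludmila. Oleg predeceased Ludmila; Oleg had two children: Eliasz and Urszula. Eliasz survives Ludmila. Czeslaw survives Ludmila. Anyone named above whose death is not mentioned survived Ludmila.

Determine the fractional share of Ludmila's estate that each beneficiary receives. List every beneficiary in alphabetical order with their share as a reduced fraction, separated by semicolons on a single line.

Neither parent survives and there are no descendants, so the estate passes to Ludmila's siblings and their issue per stirpes.
The estate is divided into 3 equal shares of 1/3 among Waclaw, Oleg, Czeslaw.
Waclaw predeceased; the 1/3 allotted to Waclaw's branch passes to Waclaw's issue by representation.
The 1/3 is divided into 3 equal shares of 1/9 among Tadeusz, Nadia, Grzegorz.
Tadeusz is living and takes 1/9.
Nadia is living and takes 1/9.
Grzegorz is living and takes 1/9.
Oleg predeceased; the 1/3 allotted to Oleg's branch passes to Oleg's issue by representation.
The 1/3 is divided into 2 equal shares of 1/6 among Eliasz, Urszula.
Eliasz is living and takes 1/6.
Urszula is living and takes 1/6.
Czeslaw is living and takes 1/3.

Czeslaw 1/3; Eliasz 1/6; Grzegorz 1/9; Nadia 1/9; Tadeusz 1/9; Urszula 1/6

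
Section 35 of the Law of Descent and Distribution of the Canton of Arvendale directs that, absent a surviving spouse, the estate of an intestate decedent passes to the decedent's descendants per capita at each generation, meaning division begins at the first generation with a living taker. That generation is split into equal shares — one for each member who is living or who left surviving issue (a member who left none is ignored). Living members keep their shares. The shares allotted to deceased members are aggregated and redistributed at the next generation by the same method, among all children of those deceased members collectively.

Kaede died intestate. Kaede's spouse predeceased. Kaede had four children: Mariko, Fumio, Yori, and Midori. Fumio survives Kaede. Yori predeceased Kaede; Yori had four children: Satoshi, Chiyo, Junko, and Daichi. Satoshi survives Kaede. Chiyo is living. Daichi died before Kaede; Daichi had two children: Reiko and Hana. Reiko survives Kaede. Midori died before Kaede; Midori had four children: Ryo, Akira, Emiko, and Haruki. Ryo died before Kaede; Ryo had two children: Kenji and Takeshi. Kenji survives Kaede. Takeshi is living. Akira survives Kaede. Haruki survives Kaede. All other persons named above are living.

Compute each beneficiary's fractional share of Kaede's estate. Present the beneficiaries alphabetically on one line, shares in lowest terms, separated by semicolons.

Akira 1/16; Chiyo 1/16; Emiko 1/16; Fumio 1/4; Hana 1/32; Haruki 1/16; Junko 1/16; Kenji 1/32; Mariko 1/4; Reiko 1/32; Satoshi 1/16; Takeshi 1/32

There is no surviving spouse, so the entire estate passes to Kaede's descendants per capita at each generation.
At generation 1 (Mariko, Fumio, Yori, Midori) there are 4 shares of (1)/4 = 1/4 each.
Living: Mariko and Fumio — each takes 1/4.
Deceased: Yori and Midori. Their combined 1/2 is pooled and carried to generation 2.
At generation 2 (Satoshi, Chiyo, Junko, Daichi, Ryo, Akira, Emiko, Haruki) there are 8 shares of (1/2)/8 = 1/16 each.
Living: Satoshi, Chiyo, Junko, Akira, Emiko, and Haruki — each takes 1/16.
Deceased: Daichi and Ryo. Their combined 1/8 is pooled and carried to generation 3.
At generation 3 (Reiko, Hana, Kenji, Takeshi) there are 4 shares of (1/8)/4 = 1/32 each.
Living: Reiko, Hana, Kenji, and Takeshi — each takes 1/32.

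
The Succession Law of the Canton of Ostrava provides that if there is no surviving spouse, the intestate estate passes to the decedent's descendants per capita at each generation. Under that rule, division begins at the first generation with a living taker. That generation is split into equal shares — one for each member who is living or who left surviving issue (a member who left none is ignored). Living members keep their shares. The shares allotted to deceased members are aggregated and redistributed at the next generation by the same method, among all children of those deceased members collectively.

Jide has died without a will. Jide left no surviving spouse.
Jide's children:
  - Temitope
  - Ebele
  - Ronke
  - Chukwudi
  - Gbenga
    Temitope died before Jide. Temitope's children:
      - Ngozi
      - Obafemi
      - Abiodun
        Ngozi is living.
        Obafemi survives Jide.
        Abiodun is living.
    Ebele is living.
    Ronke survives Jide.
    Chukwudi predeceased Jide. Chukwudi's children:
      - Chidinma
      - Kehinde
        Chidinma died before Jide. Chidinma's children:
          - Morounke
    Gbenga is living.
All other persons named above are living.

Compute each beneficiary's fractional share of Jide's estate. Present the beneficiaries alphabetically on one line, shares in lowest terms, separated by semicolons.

Abiodun 2/25; Ebele 1/5; Gbenga 1/5; Kehinde 2/25; Morounke 2/25; Ngozi 2/25; Obafemi 2/25; Ronke 1/5

There is no surviving spouse, so the entire estate passes to Jide's descendants per capita at each generation.
At generation 1 (Temitope, Ebele, Ronke, Chukwudi, Gbenga) there are 5 shares of (1)/5 = 1/5 each.
Living: Ebele, Ronke, and Gbenga — each takes 1/5.
Deceased: Temitope and Chukwudi. Their combined 2/5 is pooled and carried to generation 2.
At generation 2 (Ngozi, Obafemi, Abiodun, Chidinma, Kehinde) there are 5 shares of (2/5)/5 = 2/25 each.
Living: Ngozi, Obafemi, Abiodun, and Kehinde — each takes 2/25.
Deceased: Chidinma. That 2/25 share is carried to generation 3.
At generation 3 (Morounke) there are 1 shares of (2/25)/1 = 2/25 each.
Living: Morounke — each takes 2/25.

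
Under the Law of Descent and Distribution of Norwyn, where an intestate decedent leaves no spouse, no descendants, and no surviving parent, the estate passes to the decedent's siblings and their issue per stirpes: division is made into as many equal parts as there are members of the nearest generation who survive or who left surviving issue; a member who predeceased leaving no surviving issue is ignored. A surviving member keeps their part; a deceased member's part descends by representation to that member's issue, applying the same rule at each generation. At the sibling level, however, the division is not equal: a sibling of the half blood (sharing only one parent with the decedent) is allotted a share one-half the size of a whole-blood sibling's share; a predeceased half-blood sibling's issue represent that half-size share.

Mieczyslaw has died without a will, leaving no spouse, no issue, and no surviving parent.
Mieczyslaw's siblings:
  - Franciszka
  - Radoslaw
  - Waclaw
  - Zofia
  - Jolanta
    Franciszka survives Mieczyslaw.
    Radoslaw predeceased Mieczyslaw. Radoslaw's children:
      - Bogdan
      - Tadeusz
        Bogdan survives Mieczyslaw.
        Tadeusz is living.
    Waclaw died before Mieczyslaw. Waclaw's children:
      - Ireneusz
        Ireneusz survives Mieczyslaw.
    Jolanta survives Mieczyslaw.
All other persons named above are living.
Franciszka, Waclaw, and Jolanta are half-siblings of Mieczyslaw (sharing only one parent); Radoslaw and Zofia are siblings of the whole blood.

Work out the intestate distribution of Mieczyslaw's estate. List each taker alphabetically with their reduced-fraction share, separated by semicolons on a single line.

Bogdan 1/7; Franciszka 1/7; Ireneusz 1/7; Jolanta 1/7; Tadeusz 1/7; Zofia 2/7

No spouse, descendants, or parent survives, so the estate passes to Mieczyslaw's siblings per stirpes.
Half-blood siblings count for one-half the weight of whole-blood siblings at the initial division.
Dividing 1 in proportion to weights (total weight 7/2): Franciszka (weight 1/2) → 1/7; Radoslaw (weight 1) → 2/7; Waclaw (weight 1/2) → 1/7; Zofia (weight 1) → 2/7; Jolanta (weight 1/2) → 1/7.
Franciszka is living and takes 1/7.
Radoslaw predeceased; the 2/7 allotted to Radoslaw's branch passes to Radoslaw's issue by representation.
The 2/7 is divided into 2 equal shares of 1/7 among Bogdan, Tadeusz.
Bogdan is living and takes 1/7.
Tadeusz is living and takes 1/7.
Waclaw predeceased; the 1/7 allotted to Waclaw's branch passes to Waclaw's issue by representation.
Ireneusz is the sole taker at this level and receives the full 1/7.
Zofia is living and takes 2/7.
Jolanta is living and takes 1/7.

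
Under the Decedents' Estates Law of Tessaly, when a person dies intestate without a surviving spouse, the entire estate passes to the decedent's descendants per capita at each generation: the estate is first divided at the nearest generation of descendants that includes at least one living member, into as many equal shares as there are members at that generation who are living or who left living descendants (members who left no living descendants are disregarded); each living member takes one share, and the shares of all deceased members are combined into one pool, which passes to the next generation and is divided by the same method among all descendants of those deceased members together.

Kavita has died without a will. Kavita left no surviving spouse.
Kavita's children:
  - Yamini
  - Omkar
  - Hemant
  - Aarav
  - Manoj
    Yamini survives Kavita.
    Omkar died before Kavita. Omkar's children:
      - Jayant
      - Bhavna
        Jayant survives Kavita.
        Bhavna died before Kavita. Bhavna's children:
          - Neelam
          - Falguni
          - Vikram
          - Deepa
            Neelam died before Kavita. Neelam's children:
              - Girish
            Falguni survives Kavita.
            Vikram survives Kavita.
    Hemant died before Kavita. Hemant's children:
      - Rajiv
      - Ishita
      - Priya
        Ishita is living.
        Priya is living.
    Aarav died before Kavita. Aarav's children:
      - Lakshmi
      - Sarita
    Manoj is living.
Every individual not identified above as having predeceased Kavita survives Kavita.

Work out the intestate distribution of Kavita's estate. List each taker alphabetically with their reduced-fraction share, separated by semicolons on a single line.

There is no surviving spouse, so the entire estate passes to Kavita's descendants per capita at each generation.
At generation 1 (Yamini, Omkar, Hemant, Aarav, Manoj) there are 5 shares of (1)/5 = 1/5 each.
Living: Yamini and Manoj — each takes 1/5.
Deceased: Omkar, Hemant, and Aarav. Their combined 3/5 is pooled and carried to generation 2.
At generation 2 (Jayant, Bhavna, Rajiv, Ishita, Priya, Lakshmi, Sarita) there are 7 shares of (3/5)/7 = 3/35 each.
Living: Jayant, Rajiv, Ishita, Priya, Lakshmi, and Sarita — each takes 3/35.
Deceased: Bhavna. That 3/35 share is carried to generation 3.
At generation 3 (Neelam, Falguni, Vikram, Deepa) there are 4 shares of (3/35)/4 = 3/140 each.
Living: Falguni, Vikram, and Deepa — each takes 3/140.
Deceased: Neelam. That 3/140 share is carried to generation 4.
At generation 4 (Girish) there are 1 shares of (3/140)/1 = 3/140 each.
Living: Girish — each takes 3/140.

Deepa 3/140; Falguni 3/140; Girish 3/140; Ishita 3/35; Jayant 3/35; Lakshmi 3/35; Manoj 1/5; Priya 3/35; Rajiv 3/35; Sarita 3/35; Vikram 3/140; Yamini 1/5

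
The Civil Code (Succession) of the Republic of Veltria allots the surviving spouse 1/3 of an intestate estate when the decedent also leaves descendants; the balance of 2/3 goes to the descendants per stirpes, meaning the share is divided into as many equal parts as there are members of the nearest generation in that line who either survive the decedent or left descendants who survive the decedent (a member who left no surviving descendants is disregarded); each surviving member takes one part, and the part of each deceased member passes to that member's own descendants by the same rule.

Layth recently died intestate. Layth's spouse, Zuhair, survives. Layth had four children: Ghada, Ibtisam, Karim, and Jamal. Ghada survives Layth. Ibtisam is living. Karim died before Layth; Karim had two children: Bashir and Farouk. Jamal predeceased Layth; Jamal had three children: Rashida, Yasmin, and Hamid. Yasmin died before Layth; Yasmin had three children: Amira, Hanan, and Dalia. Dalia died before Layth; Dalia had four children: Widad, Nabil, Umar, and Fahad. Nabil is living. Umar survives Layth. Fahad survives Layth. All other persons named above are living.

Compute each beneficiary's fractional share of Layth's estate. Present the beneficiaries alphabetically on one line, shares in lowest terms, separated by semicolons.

Amira 1/54; Bashir 1/12; Fahad 1/216; Farouk 1/12; Ghada 1/6; Hamid 1/18; Hanan 1/54; Ibtisam 1/6; Nabil 1/216; Rashida 1/18; Umar 1/216; Widad 1/216; Zuhair 1/3

Zuhair, as surviving spouse, takes 1/3.
The remaining 2/3 passes to Layth's descendants per stirpes.
The 2/3 is divided into 4 equal shares of 1/6 among Ghada, Ibtisam, Karim, Jamal.
Ghada is living and takes 1/6.
Ibtisam is living and takes 1/6.
Karim predeceased; the 1/6 allotted to Karim's branch passes to Karim's issue by representation.
The 1/6 is divided into 2 equal shares of 1/12 among Bashir, Farouk.
Bashir is living and takes 1/12.
Farouk is living and takes 1/12.
Jamal predeceased; the 1/6 allotted to Jamal's branch passes to Jamal's issue by representation.
The 1/6 is divided into 3 equal shares of 1/18 among Rashida, Yasmin, Hamid.
Rashida is living and takes 1/18.
Yasmin predeceased; the 1/18 allotted to Yasmin's branch passes to Yasmin's issue by representation.
The 1/18 is divided into 3 equal shares of 1/54 among Amira, Hanan, Dalia.
Amira is living and takes 1/54.
Hanan is living and takes 1/54.
Dalia predeceased; the 1/54 allotted to Dalia's branch passes to Dalia's issue by representation.
The 1/54 is divided into 4 equal shares of 1/216 among Widad, Nabil, Umar, Fahad.
Widad is living and takes 1/216.
Nabil is living and takes 1/216.
Umar is living and takes 1/216.
Fahad is living and takes 1/216.
Hamid is living and takes 1/18.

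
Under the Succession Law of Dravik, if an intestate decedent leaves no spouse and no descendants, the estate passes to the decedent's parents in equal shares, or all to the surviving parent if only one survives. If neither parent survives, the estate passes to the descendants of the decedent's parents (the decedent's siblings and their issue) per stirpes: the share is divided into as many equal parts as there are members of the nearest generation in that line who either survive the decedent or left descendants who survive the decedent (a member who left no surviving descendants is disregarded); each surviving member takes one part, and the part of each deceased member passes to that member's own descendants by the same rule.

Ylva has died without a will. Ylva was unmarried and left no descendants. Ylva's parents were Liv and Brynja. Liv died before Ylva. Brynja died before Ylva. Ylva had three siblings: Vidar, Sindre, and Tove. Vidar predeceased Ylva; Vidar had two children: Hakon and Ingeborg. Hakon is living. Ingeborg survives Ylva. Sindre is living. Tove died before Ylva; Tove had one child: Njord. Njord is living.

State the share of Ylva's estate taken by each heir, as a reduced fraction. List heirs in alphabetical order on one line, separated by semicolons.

Neither parent survives and there are no descendants, so the estate passes to Ylva's siblings and their issue per stirpes.
The estate is divided into 3 equal shares of 1/3 among Vidar, Sindre, Tove.
Vidar predeceased; the 1/3 allotted to Vidar's branch passes to Vidar's issue by representation.
The 1/3 is divided into 2 equal shares of 1/6 among Hakon, Ingeborg.
Hakon is living and takes 1/6.
Ingeborg is living and takes 1/6.
Sindre is living and takes 1/3.
Tove predeceased; the 1/3 allotted to Tove's branch passes to Tove's issue by representation.
Njord is the sole taker at this level and receives the full 1/3.

Hakon 1/6; Ingeborg 1/6; Njord 1/3; Sindre 1/3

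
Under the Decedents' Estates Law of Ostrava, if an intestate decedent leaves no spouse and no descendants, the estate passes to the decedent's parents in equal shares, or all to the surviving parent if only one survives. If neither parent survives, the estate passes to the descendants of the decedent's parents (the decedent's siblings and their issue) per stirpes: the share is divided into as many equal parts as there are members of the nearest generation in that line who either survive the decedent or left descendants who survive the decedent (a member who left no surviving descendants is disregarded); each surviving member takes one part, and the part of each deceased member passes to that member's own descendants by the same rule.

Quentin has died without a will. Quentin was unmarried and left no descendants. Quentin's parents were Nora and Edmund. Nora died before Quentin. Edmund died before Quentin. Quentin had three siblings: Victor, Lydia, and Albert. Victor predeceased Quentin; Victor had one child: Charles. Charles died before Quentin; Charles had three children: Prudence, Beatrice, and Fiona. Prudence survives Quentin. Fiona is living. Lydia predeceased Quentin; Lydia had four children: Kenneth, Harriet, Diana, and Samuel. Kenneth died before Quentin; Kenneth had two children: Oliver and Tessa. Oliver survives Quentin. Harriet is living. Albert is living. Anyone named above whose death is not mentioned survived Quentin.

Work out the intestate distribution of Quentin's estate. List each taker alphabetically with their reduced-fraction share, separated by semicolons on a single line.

Neither parent survives and there are no descendants, so the estate passes to Quentin's siblings and their issue per stirpes.
The estate is divided into 3 equal shares of 1/3 among Victor, Lydia, Albert.
Victor predeceased; the 1/3 allotted to Victor's branch passes to Victor's issue by representation.
Charles's line is the sole branch at this level, so the full 1/3 passes to Charles's issue by representation.
The 1/3 is divided into 3 equal shares of 1/9 among Prudence, Beatrice, Fiona.
Prudence is living and takes 1/9.
Beatrice is living and takes 1/9.
Fiona is living and takes 1/9.
Lydia predeceased; the 1/3 allotted to Lydia's branch passes to Lydia's issue by representation.
The 1/3 is divided into 4 equal shares of 1/12 among Kenneth, Harriet, Diana, Samuel.
Kenneth predeceased; the 1/12 allotted to Kenneth's branch passes to Kenneth's issue by representation.
The 1/12 is divided into 2 equal shares of 1/24 among Oliver, Tessa.
Oliver is living and takes 1/24.
Tessa is living and takes 1/24.
Harriet is living and takes 1/12.
Diana is living and takes 1/12.
Samuel is living and takes 1/12.
Albert is living and takes 1/3.

Albert 1/3; Beatrice 1/9; Diana 1/12; Fiona 1/9; Harriet 1/12; Oliver 1/24; Prudence 1/9; Samuel 1/12; Tessa 1/24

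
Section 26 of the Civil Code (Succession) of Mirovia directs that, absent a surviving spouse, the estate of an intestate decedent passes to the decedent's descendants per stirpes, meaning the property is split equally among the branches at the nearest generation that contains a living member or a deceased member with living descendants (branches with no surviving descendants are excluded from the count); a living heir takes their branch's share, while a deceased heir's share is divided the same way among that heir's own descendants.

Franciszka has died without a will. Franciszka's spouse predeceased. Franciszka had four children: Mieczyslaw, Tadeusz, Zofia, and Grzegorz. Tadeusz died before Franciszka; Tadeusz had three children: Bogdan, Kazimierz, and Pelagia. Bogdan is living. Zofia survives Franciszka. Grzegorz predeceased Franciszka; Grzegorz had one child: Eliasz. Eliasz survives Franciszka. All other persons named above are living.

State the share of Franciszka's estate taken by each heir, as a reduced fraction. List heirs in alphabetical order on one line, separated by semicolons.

Bogdan 1/12; Eliasz 1/4; Kazimierz 1/12; Mieczyslaw 1/4; Pelagia 1/12; Zofia 1/4

There is no surviving spouse, so the entire estate passes to Franciszka's descendants per stirpes.
The estate is divided into 4 equal shares of 1/4 among Mieczyslaw, Tadeusz, Zofia, Grzegorz.
Mieczyslaw is living and takes 1/4.
Tadeusz predeceased; the 1/4 allotted to Tadeusz's branch passes to Tadeusz's issue by representation.
The 1/4 is divided into 3 equal shares of 1/12 among Bogdan, Kazimierz, Pelagia.
Bogdan is living and takes 1/12.
Kazimierz is living and takes 1/12.
Pelagia is living and takes 1/12.
Zofia is living and takes 1/4.
Grzegorz predeceased; the 1/4 allotted to Grzegorz's branch passes to Grzegorz's issue by representation.
Eliasz is the sole taker at this level and receives the full 1/4.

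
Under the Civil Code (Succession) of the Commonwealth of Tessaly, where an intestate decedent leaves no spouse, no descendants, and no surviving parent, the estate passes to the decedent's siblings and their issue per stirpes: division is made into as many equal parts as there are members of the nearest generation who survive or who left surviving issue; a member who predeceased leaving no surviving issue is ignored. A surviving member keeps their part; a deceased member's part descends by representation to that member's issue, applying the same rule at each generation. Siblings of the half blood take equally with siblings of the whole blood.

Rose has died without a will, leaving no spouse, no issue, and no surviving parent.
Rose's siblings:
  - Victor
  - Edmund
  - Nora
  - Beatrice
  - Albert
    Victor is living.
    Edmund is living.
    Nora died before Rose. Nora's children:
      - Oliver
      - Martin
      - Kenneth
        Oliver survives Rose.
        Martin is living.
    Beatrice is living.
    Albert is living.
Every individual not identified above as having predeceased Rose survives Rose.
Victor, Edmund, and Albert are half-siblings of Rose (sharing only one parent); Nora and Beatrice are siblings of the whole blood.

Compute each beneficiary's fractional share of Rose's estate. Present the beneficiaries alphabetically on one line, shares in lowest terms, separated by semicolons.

Albert 1/5; Beatrice 1/5; Edmund 1/5; Kenneth 1/15; Martin 1/15; Oliver 1/15; Victor 1/5

No spouse, descendants, or parent survives, so the estate passes to Rose's siblings per stirpes.
Half-blood and whole-blood siblings take equally under the stated rule.
The estate is divided into 5 equal shares of 1/5 among Victor, Edmund, Nora, Beatrice, Albert.
Victor is living and takes 1/5.
Edmund is living and takes 1/5.
Nora predeceased; the 1/5 allotted to Nora's branch passes to Nora's issue by representation.
The 1/5 is divided into 3 equal shares of 1/15 among Oliver, Martin, Kenneth.
Oliver is living and takes 1/15.
Martin is living and takes 1/15.
Kenneth is living and takes 1/15.
Beatrice is living and takes 1/5.
Albert is living and takes 1/5.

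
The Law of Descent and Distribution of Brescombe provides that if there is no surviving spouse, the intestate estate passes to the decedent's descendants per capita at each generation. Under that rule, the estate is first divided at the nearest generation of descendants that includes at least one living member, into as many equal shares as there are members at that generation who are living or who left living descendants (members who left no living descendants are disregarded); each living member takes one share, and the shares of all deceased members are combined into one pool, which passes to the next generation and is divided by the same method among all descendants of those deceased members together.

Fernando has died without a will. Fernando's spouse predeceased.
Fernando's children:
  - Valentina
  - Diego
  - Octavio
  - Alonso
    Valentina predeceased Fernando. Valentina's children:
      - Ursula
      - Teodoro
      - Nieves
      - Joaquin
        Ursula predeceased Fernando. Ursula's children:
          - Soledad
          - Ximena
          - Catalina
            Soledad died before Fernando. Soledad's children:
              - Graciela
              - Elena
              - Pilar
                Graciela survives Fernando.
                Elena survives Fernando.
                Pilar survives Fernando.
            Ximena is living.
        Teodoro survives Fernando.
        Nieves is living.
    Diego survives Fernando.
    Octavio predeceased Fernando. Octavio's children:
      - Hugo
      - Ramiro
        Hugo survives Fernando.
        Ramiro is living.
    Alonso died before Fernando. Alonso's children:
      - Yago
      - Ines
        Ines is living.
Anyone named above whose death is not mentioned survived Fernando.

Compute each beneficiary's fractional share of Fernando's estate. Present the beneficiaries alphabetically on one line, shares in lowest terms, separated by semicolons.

There is no surviving spouse, so the entire estate passes to Fernando's descendants per capita at each generation.
At generation 1 (Valentina, Diego, Octavio, Alonso) there are 4 shares of (1)/4 = 1/4 each.
Living: Diego — each takes 1/4.
Deceased: Valentina, Octavio, and Alonso. Their combined 3/4 is pooled and carried to generation 2.
At generation 2 (Ursula, Teodoro, Nieves, Joaquin, Hugo, Ramiro, Yago, Ines) there are 8 shares of (3/4)/8 = 3/32 each.
Living: Teodoro, Nieves, Joaquin, Hugo, Ramiro, Yago, and Ines — each takes 3/32.
Deceased: Ursula. That 3/32 share is carried to generation 3.
At generation 3 (Soledad, Ximena, Catalina) there are 3 shares of (3/32)/3 = 1/32 each.
Living: Ximena and Catalina — each takes 1/32.
Deceased: Soledad. That 1/32 share is carried to generation 4.
At generation 4 (Graciela, Elena, Pilar) there are 3 shares of (1/32)/3 = 1/96 each.
Living: Graciela, Elena, and Pilar — each takes 1/96.

Catalina 1/32; Diego 1/4; Elena 1/96; Graciela 1/96; Hugo 3/32; Ines 3/32; Joaquin 3/32; Nieves 3/32; Pilar 1/96; Ramiro 3/32; Teodoro 3/32; Ximena 1/32; Yago 3/32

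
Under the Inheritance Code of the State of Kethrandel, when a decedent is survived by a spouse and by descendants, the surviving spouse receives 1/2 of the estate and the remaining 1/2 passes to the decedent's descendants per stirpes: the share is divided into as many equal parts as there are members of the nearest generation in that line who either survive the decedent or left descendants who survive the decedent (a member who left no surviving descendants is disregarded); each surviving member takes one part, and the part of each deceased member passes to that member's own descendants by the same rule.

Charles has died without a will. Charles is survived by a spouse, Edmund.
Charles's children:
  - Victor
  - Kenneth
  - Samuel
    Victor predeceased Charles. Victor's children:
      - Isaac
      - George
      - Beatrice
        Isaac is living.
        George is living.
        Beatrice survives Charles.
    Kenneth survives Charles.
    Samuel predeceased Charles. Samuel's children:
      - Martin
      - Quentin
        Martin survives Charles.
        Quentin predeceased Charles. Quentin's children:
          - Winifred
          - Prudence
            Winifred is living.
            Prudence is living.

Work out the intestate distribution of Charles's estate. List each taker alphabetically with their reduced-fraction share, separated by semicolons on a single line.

Edmund, as surviving spouse, takes 1/2.
The remaining 1/2 passes to Charles's descendants per stirpes.
The 1/2 is divided into 3 equal shares of 1/6 among Victor, Kenneth, Samuel.
Victor predeceased; the 1/6 allotted to Victor's branch passes to Victor's issue by representation.
The 1/6 is divided into 3 equal shares of 1/18 among Isaac, George, Beatrice.
Isaac is living and takes 1/18.
George is living and takes 1/18.
Beatrice is living and takes 1/18.
Kenneth is living and takes 1/6.
Samuel predeceased; the 1/6 allotted to Samuel's branch passes to Samuel's issue by representation.
The 1/6 is divided into 2 equal shares of 1/12 among Martin, Quentin.
Martin is living and takes 1/12.
Quentin predeceased; the 1/12 allotted to Quentin's branch passes to Quentin's issue by representation.
The 1/12 is divided into 2 equal shares of 1/24 among Winifred, Prudence.
Winifred is living and takes 1/24.
Prudence is living and takes 1/24.

Beatrice 1/18; Edmund 1/2; George 1/18; Isaac 1/18; Kenneth 1/6; Martin 1/12; Prudence 1/24; Winifred 1/24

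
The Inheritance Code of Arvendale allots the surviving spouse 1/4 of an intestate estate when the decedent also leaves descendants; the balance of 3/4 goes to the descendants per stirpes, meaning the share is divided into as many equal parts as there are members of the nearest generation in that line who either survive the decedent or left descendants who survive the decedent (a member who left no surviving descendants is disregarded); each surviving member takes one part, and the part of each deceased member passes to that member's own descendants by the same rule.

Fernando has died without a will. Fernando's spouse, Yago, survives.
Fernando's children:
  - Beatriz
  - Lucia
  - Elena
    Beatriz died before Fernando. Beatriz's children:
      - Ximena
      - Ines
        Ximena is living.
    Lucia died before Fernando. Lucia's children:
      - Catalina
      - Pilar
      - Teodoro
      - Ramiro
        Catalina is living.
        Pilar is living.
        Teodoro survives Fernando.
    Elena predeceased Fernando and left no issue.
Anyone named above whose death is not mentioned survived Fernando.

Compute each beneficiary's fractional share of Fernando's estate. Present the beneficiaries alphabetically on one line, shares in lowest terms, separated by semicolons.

Catalina 3/32; Ines 3/16; Pilar 3/32; Ramiro 3/32; Teodoro 3/32; Ximena 3/16; Yago 1/4

Yago, as surviving spouse, takes 1/4.
The remaining 3/4 passes to Fernando's descendants per stirpes.
Elena left no surviving issue, so that branch lapses and is disregarded.
The 3/4 is divided into 2 equal shares of 3/8 among Beatriz, Lucia.
Beatriz predeceased; the 3/8 allotted to Beatriz's branch passes to Beatriz's issue by representation.
The 3/8 is divided into 2 equal shares of 3/16 among Ximena, Ines.
Ximena is living and takes 3/16.
Ines is living and takes 3/16.
Lucia predeceased; the 3/8 allotted to Lucia's branch passes to Lucia's issue by representation.
The 3/8 is divided into 4 equal shares of 3/32 among Catalina, Pilar, Teodoro, Ramiro.
Catalina is living and takes 3/32.
Pilar is living and takes 3/32.
Teodoro is living and takes 3/32.
Ramiro is living and takes 3/32.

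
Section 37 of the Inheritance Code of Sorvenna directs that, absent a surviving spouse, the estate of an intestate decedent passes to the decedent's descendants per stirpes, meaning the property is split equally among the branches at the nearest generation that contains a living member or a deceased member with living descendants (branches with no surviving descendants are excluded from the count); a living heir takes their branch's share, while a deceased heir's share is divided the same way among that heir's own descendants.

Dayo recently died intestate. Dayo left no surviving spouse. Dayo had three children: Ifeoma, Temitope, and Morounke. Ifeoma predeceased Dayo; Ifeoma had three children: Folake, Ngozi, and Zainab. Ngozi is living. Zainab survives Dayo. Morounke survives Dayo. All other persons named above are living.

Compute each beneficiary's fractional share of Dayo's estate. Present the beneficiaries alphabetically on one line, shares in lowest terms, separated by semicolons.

Folake 1/9; Morounke 1/3; Ngozi 1/9; Temitope 1/3; Zainab 1/9

There is no surviving spouse, so the entire estate passes to Dayo's descendants per stirpes.
The estate is divided into 3 equal shares of 1/3 among Ifeoma, Temitope, Morounke.
Ifeoma predeceased; the 1/3 allotted to Ifeoma's branch passes to Ifeoma's issue by representation.
The 1/3 is divided into 3 equal shares of 1/9 among Folake, Ngozi, Zainab.
Folake is living and takes 1/9.
Ngozi is living and takes 1/9.
Zainab is living and takes 1/9.
Temitope is living and takes 1/3.
Morounke is living and takes 1/3.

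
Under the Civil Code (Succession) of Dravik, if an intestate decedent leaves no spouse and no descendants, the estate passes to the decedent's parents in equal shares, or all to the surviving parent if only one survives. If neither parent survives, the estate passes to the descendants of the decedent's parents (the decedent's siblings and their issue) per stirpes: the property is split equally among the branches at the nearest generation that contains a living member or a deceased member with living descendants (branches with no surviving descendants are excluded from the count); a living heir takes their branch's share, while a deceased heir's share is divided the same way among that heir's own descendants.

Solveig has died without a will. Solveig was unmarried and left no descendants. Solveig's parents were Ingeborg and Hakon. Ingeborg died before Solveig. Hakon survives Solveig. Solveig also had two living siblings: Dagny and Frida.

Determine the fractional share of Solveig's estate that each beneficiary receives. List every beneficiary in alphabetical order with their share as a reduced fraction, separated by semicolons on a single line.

Hakon 1

Only one parent, Hakon, survives, so Hakon takes the entire estate. The siblings take nothing because a surviving parent has priority.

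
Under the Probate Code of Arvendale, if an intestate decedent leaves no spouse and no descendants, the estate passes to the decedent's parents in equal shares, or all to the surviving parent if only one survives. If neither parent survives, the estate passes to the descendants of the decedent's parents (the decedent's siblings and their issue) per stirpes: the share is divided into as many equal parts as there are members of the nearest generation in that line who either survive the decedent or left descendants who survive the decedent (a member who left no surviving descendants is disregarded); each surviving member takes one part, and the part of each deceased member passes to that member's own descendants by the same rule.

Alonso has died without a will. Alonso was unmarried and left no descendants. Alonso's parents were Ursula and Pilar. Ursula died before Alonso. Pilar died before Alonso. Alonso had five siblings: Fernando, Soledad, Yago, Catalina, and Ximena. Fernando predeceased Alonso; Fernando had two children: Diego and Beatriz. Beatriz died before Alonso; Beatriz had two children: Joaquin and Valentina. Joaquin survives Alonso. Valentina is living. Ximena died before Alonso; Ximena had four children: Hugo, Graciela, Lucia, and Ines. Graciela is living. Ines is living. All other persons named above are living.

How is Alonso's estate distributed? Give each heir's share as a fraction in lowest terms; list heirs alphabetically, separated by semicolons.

Catalina 1/5; Diego 1/10; Graciela 1/20; Hugo 1/20; Ines 1/20; Joaquin 1/20; Lucia 1/20; Soledad 1/5; Valentina 1/20; Yago 1/5

Neither parent survives and there are no descendants, so the estate passes to Alonso's siblings and their issue per stirpes.
The estate is divided into 5 equal shares of 1/5 among Fernando, Soledad, Yago, Catalina, Ximena.
Fernando predeceased; the 1/5 allotted to Fernando's branch passes to Fernando's issue by representation.
The 1/5 is divided into 2 equal shares of 1/10 among Diego, Beatriz.
Diego is living and takes 1/10.
Beatriz predeceased; the 1/10 allotted to Beatriz's branch passes to Beatriz's issue by representation.
The 1/10 is divided into 2 equal shares of 1/20 among Joaquin, Valentina.
Joaquin is living and takes 1/20.
Valentina is living and takes 1/20.
Soledad is living and takes 1/5.
Yago is living and takes 1/5.
Catalina is living and takes 1/5.
Ximena predeceased; the 1/5 allotted to Ximena's branch passes to Ximena's issue by representation.
The 1/5 is divided into 4 equal shares of 1/20 among Hugo, Graciela, Lucia, Ines.
Hugo is living and takes 1/20.
Graciela is living and takes 1/20.
Lucia is living and takes 1/20.
Ines is living and takes 1/20.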